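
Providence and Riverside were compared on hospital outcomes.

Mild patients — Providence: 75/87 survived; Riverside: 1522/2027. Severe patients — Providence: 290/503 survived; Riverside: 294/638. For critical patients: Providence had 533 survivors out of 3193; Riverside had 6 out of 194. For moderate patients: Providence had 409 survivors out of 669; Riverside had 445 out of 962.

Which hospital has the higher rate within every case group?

Providence

Mild: Providence 75/87 = 86.2%, Riverside 1522/2027 = 75.1% → Providence
Severe: Providence 290/503 = 57.7%, Riverside 294/638 = 46.1% → Providence
Critical: Providence 533/3193 = 16.7%, Riverside 6/194 = 3.1% → Providence
Moderate: Providence 409/669 = 61.1%, Riverside 445/962 = 46.3% → Providence
Providence has the higher rate in all 4 groups.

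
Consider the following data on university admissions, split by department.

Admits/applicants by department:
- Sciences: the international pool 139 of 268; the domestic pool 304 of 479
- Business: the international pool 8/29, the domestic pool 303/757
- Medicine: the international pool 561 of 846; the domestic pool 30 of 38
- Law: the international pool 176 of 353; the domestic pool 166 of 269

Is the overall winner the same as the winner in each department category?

No

Sciences: the international pool 139/268 = 51.9%, the domestic pool 304/479 = 63.5% → the domestic pool
Business: the international pool 8/29 = 27.6%, the domestic pool 303/757 = 40.0% → the domestic pool
Medicine: the international pool 561/846 = 66.3%, the domestic pool 30/38 = 78.9% → the domestic pool
Law: the international pool 176/353 = 49.9%, the domestic pool 166/269 = 61.7% → the domestic pool
Overall: the international pool 884/1496 = 59.1%, the domestic pool 803/1543 = 52.0% → the international pool
The domestic pool wins each department group but the international pool wins overall — the comparison reverses. The domestic pool's applicants skew toward Business, which has a lower base rate.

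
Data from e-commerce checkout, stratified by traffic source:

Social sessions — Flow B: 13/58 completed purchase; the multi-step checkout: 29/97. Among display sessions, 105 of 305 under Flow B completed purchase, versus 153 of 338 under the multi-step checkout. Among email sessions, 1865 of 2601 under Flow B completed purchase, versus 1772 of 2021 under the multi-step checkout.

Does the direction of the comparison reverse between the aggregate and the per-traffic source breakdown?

No

Social: Flow B 13/58 = 22.4%, the multi-step checkout 29/97 = 29.9% → the multi-step checkout
Display: Flow B 105/305 = 34.4%, the multi-step checkout 153/338 = 45.3% → the multi-step checkout
Email: Flow B 1865/2601 = 71.7%, the multi-step checkout 1772/2021 = 87.7% → the multi-step checkout
Overall: Flow B 1983/2964 = 66.9%, the multi-step checkout 1954/2456 = 79.6% → the multi-step checkout
The multi-step checkout wins overall and in every traffic group — no reversal.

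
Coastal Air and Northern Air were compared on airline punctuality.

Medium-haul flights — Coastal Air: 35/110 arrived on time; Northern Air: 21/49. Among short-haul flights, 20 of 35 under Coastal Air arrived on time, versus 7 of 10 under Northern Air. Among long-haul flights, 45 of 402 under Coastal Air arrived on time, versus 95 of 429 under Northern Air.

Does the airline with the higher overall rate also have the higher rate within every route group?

Medium-haul: Coastal Air 35/110 = 31.8%, Northern Air 21/49 = 42.9% → Northern Air
Short-haul: Coastal Air 20/35 = 57.1%, Northern Air 7/10 = 70.0% → Northern Air
Long-haul: Coastal Air 45/402 = 11.2%, Northern Air 95/429 = 22.1% → Northern Air
Overall: Coastal Air 100/547 = 18.3%, Northern Air 123/488 = 25.2% → Northern Air
Northern Air wins overall and in every route group — no reversal.

Yes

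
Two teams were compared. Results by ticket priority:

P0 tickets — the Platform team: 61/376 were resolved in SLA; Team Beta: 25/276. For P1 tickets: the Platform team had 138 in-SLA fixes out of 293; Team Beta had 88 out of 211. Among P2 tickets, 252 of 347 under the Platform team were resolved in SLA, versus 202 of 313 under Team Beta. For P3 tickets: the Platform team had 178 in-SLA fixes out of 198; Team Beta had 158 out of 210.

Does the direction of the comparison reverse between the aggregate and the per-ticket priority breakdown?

No

P0: the Platform team 61/376 = 16.2%, Team Beta 25/276 = 9.1% → the Platform team
P1: the Platform team 138/293 = 47.1%, Team Beta 88/211 = 41.7% → the Platform team
P2: the Platform team 252/347 = 72.6%, Team Beta 202/313 = 64.5% → the Platform team
P3: the Platform team 178/198 = 89.9%, Team Beta 158/210 = 75.2% → the Platform team
Overall: the Platform team 629/1214 = 51.8%, Team Beta 473/1010 = 46.8% → the Platform team
The Platform team wins overall and in every ticket group — no reversal.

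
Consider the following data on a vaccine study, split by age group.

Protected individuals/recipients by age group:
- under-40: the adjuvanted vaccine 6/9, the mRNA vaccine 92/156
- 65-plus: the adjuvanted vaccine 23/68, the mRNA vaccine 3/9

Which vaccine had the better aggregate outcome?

the mRNA vaccine

Under-40: the adjuvanted vaccine 6/9 = 66.7%, the mRNA vaccine 92/156 = 59.0% → the adjuvanted vaccine
65-plus: the adjuvanted vaccine 23/68 = 33.8%, the mRNA vaccine 3/9 = 33.3% → the adjuvanted vaccine
Overall: the adjuvanted vaccine 29/77 = 37.7%, the mRNA vaccine 95/165 = 57.6% → the mRNA vaccine
(The adjuvanted vaccine wins every age group but the mRNA vaccine wins overall — the adjuvanted vaccine's recipients skew toward the low-rate 65-plus group.)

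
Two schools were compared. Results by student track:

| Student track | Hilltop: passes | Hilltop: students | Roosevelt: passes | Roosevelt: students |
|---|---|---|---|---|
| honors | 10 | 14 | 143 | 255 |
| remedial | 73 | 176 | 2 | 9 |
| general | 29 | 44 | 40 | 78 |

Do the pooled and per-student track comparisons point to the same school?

No

Honors: Hilltop 10/14 = 71.4%, Roosevelt 143/255 = 56.1% → Hilltop
Remedial: Hilltop 73/176 = 41.5%, Roosevelt 2/9 = 22.2% → Hilltop
General: Hilltop 29/44 = 65.9%, Roosevelt 40/78 = 51.3% → Hilltop
Overall: Hilltop 112/234 = 47.9%, Roosevelt 185/342 = 54.1% → Roosevelt
Hilltop wins each student group but Roosevelt wins overall — the comparison reverses. Hilltop's students skew toward remedial, which has a lower base rate.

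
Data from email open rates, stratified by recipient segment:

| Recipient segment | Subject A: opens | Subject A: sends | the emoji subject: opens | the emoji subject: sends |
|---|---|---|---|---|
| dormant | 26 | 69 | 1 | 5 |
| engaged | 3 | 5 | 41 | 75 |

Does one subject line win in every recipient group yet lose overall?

Yes

Dormant: Subject A 26/69 = 37.7%, the emoji subject 1/5 = 20.0% → Subject A
Engaged: Subject A 3/5 = 60.0%, the emoji subject 41/75 = 54.7% → Subject A
Overall: Subject A 29/74 = 39.2%, the emoji subject 42/80 = 52.5% → the emoji subject
Subject A wins each recipient group but the emoji subject wins overall — the comparison reverses. Subject A's sends skew toward dormant, which has a lower base rate.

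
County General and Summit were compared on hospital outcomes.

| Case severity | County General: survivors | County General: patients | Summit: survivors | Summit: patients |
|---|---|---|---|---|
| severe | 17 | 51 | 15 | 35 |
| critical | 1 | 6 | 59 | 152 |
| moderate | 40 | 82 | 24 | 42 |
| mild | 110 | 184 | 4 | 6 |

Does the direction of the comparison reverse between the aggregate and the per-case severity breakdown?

Yes

Severe: County General 17/51 = 33.3%, Summit 15/35 = 42.9% → Summit
Critical: County General 1/6 = 16.7%, Summit 59/152 = 38.8% → Summit
Moderate: County General 40/82 = 48.8%, Summit 24/42 = 57.1% → Summit
Mild: County General 110/184 = 59.8%, Summit 4/6 = 66.7% → Summit
Overall: County General 168/323 = 52.0%, Summit 102/235 = 43.4% → County General
Summit wins each case group but County General wins overall — the comparison reverses. Summit's patients skew toward critical, which has a lower base rate.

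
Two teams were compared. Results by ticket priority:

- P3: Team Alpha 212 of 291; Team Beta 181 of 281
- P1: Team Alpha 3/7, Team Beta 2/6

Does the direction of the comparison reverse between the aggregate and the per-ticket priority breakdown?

P3: Team Alpha 212/291 = 72.9%, Team Beta 181/281 = 64.4% → Team Alpha
P1: Team Alpha 3/7 = 42.9%, Team Beta 2/6 = 33.3% → Team Alpha
Overall: Team Alpha 215/298 = 72.1%, Team Beta 183/287 = 63.8% → Team Alpha
Team Alpha wins overall and in every ticket group — no reversal.

No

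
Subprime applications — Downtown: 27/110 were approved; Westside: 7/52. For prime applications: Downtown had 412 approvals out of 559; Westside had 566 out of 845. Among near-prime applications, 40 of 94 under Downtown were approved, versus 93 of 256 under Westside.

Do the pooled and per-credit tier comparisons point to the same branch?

Subprime: Downtown 27/110 = 24.5%, Westside 7/52 = 13.5% → Downtown
Prime: Downtown 412/559 = 73.7%, Westside 566/845 = 67.0% → Downtown
Near-prime: Downtown 40/94 = 42.6%, Westside 93/256 = 36.3% → Downtown
Overall: Downtown 479/763 = 62.8%, Westside 666/1153 = 57.8% → Downtown
Downtown wins overall and in every credit group — no reversal.

Yes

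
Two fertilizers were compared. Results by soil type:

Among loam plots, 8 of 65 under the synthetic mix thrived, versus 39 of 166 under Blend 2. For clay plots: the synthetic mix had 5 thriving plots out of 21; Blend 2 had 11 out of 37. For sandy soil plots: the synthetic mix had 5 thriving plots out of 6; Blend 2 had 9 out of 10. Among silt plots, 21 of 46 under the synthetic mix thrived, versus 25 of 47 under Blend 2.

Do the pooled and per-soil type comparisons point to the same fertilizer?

Loam: the synthetic mix 8/65 = 12.3%, Blend 2 39/166 = 23.5% → Blend 2
Clay: the synthetic mix 5/21 = 23.8%, Blend 2 11/37 = 29.7% → Blend 2
Sandy soil: the synthetic mix 5/6 = 83.3%, Blend 2 9/10 = 90.0% → Blend 2
Silt: the synthetic mix 21/46 = 45.7%, Blend 2 25/47 = 53.2% → Blend 2
Overall: the synthetic mix 39/138 = 28.3%, Blend 2 84/260 = 32.3% → Blend 2
Blend 2 wins overall and in every soil group — no reversal.

Yes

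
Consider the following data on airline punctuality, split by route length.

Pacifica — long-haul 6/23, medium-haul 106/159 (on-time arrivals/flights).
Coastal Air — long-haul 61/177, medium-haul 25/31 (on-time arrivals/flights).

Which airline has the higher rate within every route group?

Coastal Air

Long-haul: Pacifica 6/23 = 26.1%, Coastal Air 61/177 = 34.5% → Coastal Air
Medium-haul: Pacifica 106/159 = 66.7%, Coastal Air 25/31 = 80.6% → Coastal Air
Coastal Air has the higher rate in both groups.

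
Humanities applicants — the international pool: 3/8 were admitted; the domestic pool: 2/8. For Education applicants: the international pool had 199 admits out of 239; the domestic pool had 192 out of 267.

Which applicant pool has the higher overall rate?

Humanities: the international pool 3/8 = 37.5%, the domestic pool 2/8 = 25.0% → the international pool
Education: the international pool 199/239 = 83.3%, the domestic pool 192/267 = 71.9% → the international pool
Overall: the international pool 202/247 = 81.8%, the domestic pool 194/275 = 70.5% → the international pool

the international pool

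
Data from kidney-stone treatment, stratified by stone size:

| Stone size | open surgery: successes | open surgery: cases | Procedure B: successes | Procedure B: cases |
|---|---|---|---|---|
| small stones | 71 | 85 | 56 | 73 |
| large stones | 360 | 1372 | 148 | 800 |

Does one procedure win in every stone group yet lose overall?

Small stones: open surgery 71/85 = 83.5%, Procedure B 56/73 = 76.7% → open surgery
Large stones: open surgery 360/1372 = 26.2%, Procedure B 148/800 = 18.5% → open surgery
Overall: open surgery 431/1457 = 29.6%, Procedure B 204/873 = 23.4% → open surgery
Open surgery wins overall and in every stone group — no reversal.

No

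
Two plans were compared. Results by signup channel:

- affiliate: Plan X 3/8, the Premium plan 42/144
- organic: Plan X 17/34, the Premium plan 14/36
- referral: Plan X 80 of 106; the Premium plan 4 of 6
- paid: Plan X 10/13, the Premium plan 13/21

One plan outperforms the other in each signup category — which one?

Affiliate: Plan X 3/8 = 37.5%, the Premium plan 42/144 = 29.2% → Plan X
Organic: Plan X 17/34 = 50.0%, the Premium plan 14/36 = 38.9% → Plan X
Referral: Plan X 80/106 = 75.5%, the Premium plan 4/6 = 66.7% → Plan X
Paid: Plan X 10/13 = 76.9%, the Premium plan 13/21 = 61.9% → Plan X
Plan X has the higher rate in all 4 groups.

Plan X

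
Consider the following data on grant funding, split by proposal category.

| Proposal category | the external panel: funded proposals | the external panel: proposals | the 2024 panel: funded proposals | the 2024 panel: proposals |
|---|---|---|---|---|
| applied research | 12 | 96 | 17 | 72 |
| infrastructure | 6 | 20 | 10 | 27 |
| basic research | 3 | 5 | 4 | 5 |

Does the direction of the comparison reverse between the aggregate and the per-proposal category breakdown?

Applied research: the external panel 12/96 = 12.5%, the 2024 panel 17/72 = 23.6% → the 2024 panel
Infrastructure: the external panel 6/20 = 30.0%, the 2024 panel 10/27 = 37.0% → the 2024 panel
Basic research: the external panel 3/5 = 60.0%, the 2024 panel 4/5 = 80.0% → the 2024 panel
Overall: the external panel 21/121 = 17.4%, the 2024 panel 31/104 = 29.8% → the 2024 panel
The 2024 panel wins overall and in every proposal group — no reversal.

No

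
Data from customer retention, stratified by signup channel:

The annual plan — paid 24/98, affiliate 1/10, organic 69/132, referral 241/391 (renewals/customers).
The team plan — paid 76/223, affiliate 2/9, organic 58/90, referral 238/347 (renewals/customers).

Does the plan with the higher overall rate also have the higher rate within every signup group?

Paid: the annual plan 24/98 = 24.5%, the team plan 76/223 = 34.1% → the team plan
Affiliate: the annual plan 1/10 = 10.0%, the team plan 2/9 = 22.2% → the team plan
Organic: the annual plan 69/132 = 52.3%, the team plan 58/90 = 64.4% → the team plan
Referral: the annual plan 241/391 = 61.6%, the team plan 238/347 = 68.6% → the team plan
Overall: the annual plan 335/631 = 53.1%, the team plan 374/669 = 55.9% → the team plan
The team plan wins overall and in every signup group — no reversal.

Yes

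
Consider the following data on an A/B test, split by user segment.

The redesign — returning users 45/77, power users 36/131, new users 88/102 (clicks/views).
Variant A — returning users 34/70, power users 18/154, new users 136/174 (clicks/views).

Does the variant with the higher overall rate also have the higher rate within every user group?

Yes

Returning users: the redesign 45/77 = 58.4%, Variant A 34/70 = 48.6% → the redesign
Power users: the redesign 36/131 = 27.5%, Variant A 18/154 = 11.7% → the redesign
New users: the redesign 88/102 = 86.3%, Variant A 136/174 = 78.2% → the redesign
Overall: the redesign 169/310 = 54.5%, Variant A 188/398 = 47.2% → the redesign
The redesign wins overall and in every user group — no reversal.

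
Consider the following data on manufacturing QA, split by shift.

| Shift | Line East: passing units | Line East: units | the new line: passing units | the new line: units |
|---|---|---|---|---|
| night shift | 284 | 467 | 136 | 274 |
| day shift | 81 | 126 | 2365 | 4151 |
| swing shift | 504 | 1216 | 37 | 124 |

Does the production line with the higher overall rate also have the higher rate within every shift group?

Night shift: Line East 284/467 = 60.8%, the new line 136/274 = 49.6% → Line East
Day shift: Line East 81/126 = 64.3%, the new line 2365/4151 = 57.0% → Line East
Swing shift: Line East 504/1216 = 41.4%, the new line 37/124 = 29.8% → Line East
Overall: Line East 869/1809 = 48.0%, the new line 2538/4549 = 55.8% → the new line
Line East wins each shift group but the new line wins overall — the comparison reverses. Line East's units skew toward swing shift, which has a lower base rate.

No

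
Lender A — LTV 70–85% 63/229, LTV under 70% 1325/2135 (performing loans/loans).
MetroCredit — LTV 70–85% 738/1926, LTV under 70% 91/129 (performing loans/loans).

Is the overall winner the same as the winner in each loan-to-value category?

LTV 70–85%: Lender A 63/229 = 27.5%, MetroCredit 738/1926 = 38.3% → MetroCredit
LTV under 70%: Lender A 1325/2135 = 62.1%, MetroCredit 91/129 = 70.5% → MetroCredit
Overall: Lender A 1388/2364 = 58.7%, MetroCredit 829/2055 = 40.3% → Lender A
MetroCredit wins each loan-to-value group but Lender A wins overall — the comparison reverses. MetroCredit's loans skew toward LTV 70–85%, which has a lower base rate.

No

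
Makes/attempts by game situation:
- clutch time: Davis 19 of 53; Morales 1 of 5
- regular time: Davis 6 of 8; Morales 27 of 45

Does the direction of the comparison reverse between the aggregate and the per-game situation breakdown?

Clutch time: Davis 19/53 = 35.8%, Morales 1/5 = 20.0% → Davis
Regular time: Davis 6/8 = 75.0%, Morales 27/45 = 60.0% → Davis
Overall: Davis 25/61 = 41.0%, Morales 28/50 = 56.0% → Morales
Davis wins each game group but Morales wins overall — the comparison reverses. Davis's attempts skew toward clutch time, which has a lower base rate.

Yes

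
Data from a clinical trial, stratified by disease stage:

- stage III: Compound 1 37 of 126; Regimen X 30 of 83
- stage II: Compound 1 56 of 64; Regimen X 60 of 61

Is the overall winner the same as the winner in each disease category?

Yes

Stage III: Compound 1 37/126 = 29.4%, Regimen X 30/83 = 36.1% → Regimen X
Stage II: Compound 1 56/64 = 87.5%, Regimen X 60/61 = 98.4% → Regimen X
Overall: Compound 1 93/190 = 48.9%, Regimen X 90/144 = 62.5% → Regimen X
Regimen X wins overall and in every disease group — no reversal.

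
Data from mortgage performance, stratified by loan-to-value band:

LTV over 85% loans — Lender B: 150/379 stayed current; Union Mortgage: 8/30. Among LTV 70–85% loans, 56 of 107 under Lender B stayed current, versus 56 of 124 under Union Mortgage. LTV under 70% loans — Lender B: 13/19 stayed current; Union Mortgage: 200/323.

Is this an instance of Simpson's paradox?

Yes

LTV over 85%: Lender B 150/379 = 39.6%, Union Mortgage 8/30 = 26.7% → Lender B
LTV 70–85%: Lender B 56/107 = 52.3%, Union Mortgage 56/124 = 45.2% → Lender B
LTV under 70%: Lender B 13/19 = 68.4%, Union Mortgage 200/323 = 61.9% → Lender B
Overall: Lender B 219/505 = 43.4%, Union Mortgage 264/477 = 55.3% → Union Mortgage
Lender B wins each loan-to-value group but Union Mortgage wins overall — the comparison reverses. Lender B's loans skew toward LTV over 85%, which has a lower base rate.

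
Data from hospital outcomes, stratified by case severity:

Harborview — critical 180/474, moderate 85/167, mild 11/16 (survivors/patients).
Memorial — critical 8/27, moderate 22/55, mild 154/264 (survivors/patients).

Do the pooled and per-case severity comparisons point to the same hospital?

Critical: Harborview 180/474 = 38.0%, Memorial 8/27 = 29.6% → Harborview
Moderate: Harborview 85/167 = 50.9%, Memorial 22/55 = 40.0% → Harborview
Mild: Harborview 11/16 = 68.8%, Memorial 154/264 = 58.3% → Harborview
Overall: Harborview 276/657 = 42.0%, Memorial 184/346 = 53.2% → Memorial
Harborview wins each case group but Memorial wins overall — the comparison reverses. Harborview's patients skew toward critical, which has a lower base rate.

No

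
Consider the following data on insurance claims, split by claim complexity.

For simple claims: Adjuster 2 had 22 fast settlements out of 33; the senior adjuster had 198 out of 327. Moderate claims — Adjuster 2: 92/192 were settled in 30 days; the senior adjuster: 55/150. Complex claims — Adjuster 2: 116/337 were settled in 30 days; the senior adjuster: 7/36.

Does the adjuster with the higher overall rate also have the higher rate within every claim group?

No

Simple: Adjuster 2 22/33 = 66.7%, the senior adjuster 198/327 = 60.6% → Adjuster 2
Moderate: Adjuster 2 92/192 = 47.9%, the senior adjuster 55/150 = 36.7% → Adjuster 2
Complex: Adjuster 2 116/337 = 34.4%, the senior adjuster 7/36 = 19.4% → Adjuster 2
Overall: Adjuster 2 230/562 = 40.9%, the senior adjuster 260/513 = 50.7% → the senior adjuster
Adjuster 2 wins each claim group but the senior adjuster wins overall — the comparison reverses. Adjuster 2's claims skew toward complex, which has a lower base rate.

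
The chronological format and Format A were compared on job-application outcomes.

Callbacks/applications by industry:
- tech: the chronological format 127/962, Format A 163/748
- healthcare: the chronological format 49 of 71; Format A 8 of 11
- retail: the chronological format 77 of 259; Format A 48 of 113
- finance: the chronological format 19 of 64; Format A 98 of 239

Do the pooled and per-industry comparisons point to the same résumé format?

Tech: the chronological format 127/962 = 13.2%, Format A 163/748 = 21.8% → Format A
Healthcare: the chronological format 49/71 = 69.0%, Format A 8/11 = 72.7% → Format A
Retail: the chronological format 77/259 = 29.7%, Format A 48/113 = 42.5% → Format A
Finance: the chronological format 19/64 = 29.7%, Format A 98/239 = 41.0% → Format A
Overall: the chronological format 272/1356 = 20.1%, Format A 317/1111 = 28.5% → Format A
Format A wins overall and in every industry group — no reversal.

Yes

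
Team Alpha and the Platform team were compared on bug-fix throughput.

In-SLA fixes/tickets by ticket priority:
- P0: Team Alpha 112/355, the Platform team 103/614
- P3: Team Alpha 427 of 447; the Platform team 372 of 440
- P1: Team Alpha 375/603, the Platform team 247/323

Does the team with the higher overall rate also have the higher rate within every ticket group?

P0: Team Alpha 112/355 = 31.5%, the Platform team 103/614 = 16.8% → Team Alpha
P3: Team Alpha 427/447 = 95.5%, the Platform team 372/440 = 84.5% → Team Alpha
P1: Team Alpha 375/603 = 62.2%, the Platform team 247/323 = 76.5% → the Platform team
Overall: Team Alpha 914/1405 = 65.1%, the Platform team 722/1377 = 52.4% → Team Alpha
Neither sweeps: Team Alpha wins 2 of 3 groups, the Platform team wins 1. Team Alpha wins overall but not every group — no Simpson reversal.

No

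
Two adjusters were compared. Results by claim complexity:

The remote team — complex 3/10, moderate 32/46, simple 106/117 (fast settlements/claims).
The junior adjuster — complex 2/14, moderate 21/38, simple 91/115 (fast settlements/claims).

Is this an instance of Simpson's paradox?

Complex: the remote team 3/10 = 30.0%, the junior adjuster 2/14 = 14.3% → the remote team
Moderate: the remote team 32/46 = 69.6%, the junior adjuster 21/38 = 55.3% → the remote team
Simple: the remote team 106/117 = 90.6%, the junior adjuster 91/115 = 79.1% → the remote team
Overall: the remote team 141/173 = 81.5%, the junior adjuster 114/167 = 68.3% → the remote team
The remote team wins overall and in every claim group — no reversal.

No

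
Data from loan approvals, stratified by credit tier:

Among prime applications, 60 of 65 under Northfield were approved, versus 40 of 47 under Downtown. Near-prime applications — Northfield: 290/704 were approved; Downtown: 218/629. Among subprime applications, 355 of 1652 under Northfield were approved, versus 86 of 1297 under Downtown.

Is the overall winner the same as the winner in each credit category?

Yes

Prime: Northfield 60/65 = 92.3%, Downtown 40/47 = 85.1% → Northfield
Near-prime: Northfield 290/704 = 41.2%, Downtown 218/629 = 34.7% → Northfield
Subprime: Northfield 355/1652 = 21.5%, Downtown 86/1297 = 6.6% → Northfield
Overall: Northfield 705/2421 = 29.1%, Downtown 344/1973 = 17.4% → Northfield
Northfield wins overall and in every credit group — no reversal.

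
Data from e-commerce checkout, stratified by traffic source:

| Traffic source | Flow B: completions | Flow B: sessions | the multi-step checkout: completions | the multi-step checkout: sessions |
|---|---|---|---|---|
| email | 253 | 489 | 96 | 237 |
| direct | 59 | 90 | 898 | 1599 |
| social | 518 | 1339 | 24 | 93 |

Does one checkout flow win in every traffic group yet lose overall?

Yes

Email: Flow B 253/489 = 51.7%, the multi-step checkout 96/237 = 40.5% → Flow B
Direct: Flow B 59/90 = 65.6%, the multi-step checkout 898/1599 = 56.2% → Flow B
Social: Flow B 518/1339 = 38.7%, the multi-step checkout 24/93 = 25.8% → Flow B
Overall: Flow B 830/1918 = 43.3%, the multi-step checkout 1018/1929 = 52.8% → the multi-step checkout
Flow B wins each traffic group but the multi-step checkout wins overall — the comparison reverses. Flow B's sessions skew toward social, which has a lower base rate.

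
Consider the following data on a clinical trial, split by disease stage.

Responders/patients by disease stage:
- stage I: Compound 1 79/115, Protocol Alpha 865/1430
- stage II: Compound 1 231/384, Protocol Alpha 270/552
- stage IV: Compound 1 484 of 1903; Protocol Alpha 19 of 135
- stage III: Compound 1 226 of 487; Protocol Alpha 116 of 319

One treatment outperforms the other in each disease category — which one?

Stage I: Compound 1 79/115 = 68.7%, Protocol Alpha 865/1430 = 60.5% → Compound 1
Stage II: Compound 1 231/384 = 60.2%, Protocol Alpha 270/552 = 48.9% → Compound 1
Stage IV: Compound 1 484/1903 = 25.4%, Protocol Alpha 19/135 = 14.1% → Compound 1
Stage III: Compound 1 226/487 = 46.4%, Protocol Alpha 116/319 = 36.4% → Compound 1
Compound 1 has the higher rate in all 4 groups.

Compound 1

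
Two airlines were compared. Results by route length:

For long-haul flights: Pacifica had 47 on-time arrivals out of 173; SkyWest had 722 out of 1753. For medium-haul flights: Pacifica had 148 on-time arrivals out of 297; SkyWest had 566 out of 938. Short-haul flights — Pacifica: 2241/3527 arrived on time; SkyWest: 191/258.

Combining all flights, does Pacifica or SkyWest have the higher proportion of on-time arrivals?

Long-haul: Pacifica 47/173 = 27.2%, SkyWest 722/1753 = 41.2% → SkyWest
Medium-haul: Pacifica 148/297 = 49.8%, SkyWest 566/938 = 60.3% → SkyWest
Short-haul: Pacifica 2241/3527 = 63.5%, SkyWest 191/258 = 74.0% → SkyWest
Overall: Pacifica 2436/3997 = 60.9%, SkyWest 1479/2949 = 50.2% → Pacifica
(SkyWest wins every route group but Pacifica wins overall — SkyWest's flights skew toward the low-rate long-haul group.)

Pacifica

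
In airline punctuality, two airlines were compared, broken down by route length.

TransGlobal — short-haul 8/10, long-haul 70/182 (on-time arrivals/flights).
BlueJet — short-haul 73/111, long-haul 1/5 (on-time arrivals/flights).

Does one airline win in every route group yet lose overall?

Yes

Short-haul: TransGlobal 8/10 = 80.0%, BlueJet 73/111 = 65.8% → TransGlobal
Long-haul: TransGlobal 70/182 = 38.5%, BlueJet 1/5 = 20.0% → TransGlobal
Overall: TransGlobal 78/192 = 40.6%, BlueJet 74/116 = 63.8% → BlueJet
TransGlobal wins each route group but BlueJet wins overall — the comparison reverses. TransGlobal's flights skew toward long-haul, which has a lower base rate.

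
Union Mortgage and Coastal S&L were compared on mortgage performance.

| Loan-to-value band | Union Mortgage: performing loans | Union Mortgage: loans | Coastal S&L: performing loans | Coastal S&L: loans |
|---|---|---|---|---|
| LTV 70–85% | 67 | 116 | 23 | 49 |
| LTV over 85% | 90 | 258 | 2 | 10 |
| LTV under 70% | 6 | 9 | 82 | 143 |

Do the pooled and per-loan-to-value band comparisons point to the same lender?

No

LTV 70–85%: Union Mortgage 67/116 = 57.8%, Coastal S&L 23/49 = 46.9% → Union Mortgage
LTV over 85%: Union Mortgage 90/258 = 34.9%, Coastal S&L 2/10 = 20.0% → Union Mortgage
LTV under 70%: Union Mortgage 6/9 = 66.7%, Coastal S&L 82/143 = 57.3% → Union Mortgage
Overall: Union Mortgage 163/383 = 42.6%, Coastal S&L 107/202 = 53.0% → Coastal S&L
Union Mortgage wins each loan-to-value group but Coastal S&L wins overall — the comparison reverses. Union Mortgage's loans skew toward LTV over 85%, which has a lower base rate.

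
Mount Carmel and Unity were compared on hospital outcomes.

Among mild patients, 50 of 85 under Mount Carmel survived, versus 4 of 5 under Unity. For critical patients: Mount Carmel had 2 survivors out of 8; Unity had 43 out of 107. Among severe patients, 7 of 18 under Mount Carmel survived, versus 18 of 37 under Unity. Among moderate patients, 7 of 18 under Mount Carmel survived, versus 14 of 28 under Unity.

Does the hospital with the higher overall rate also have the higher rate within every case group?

Mild: Mount Carmel 50/85 = 58.8%, Unity 4/5 = 80.0% → Unity
Critical: Mount Carmel 2/8 = 25.0%, Unity 43/107 = 40.2% → Unity
Severe: Mount Carmel 7/18 = 38.9%, Unity 18/37 = 48.6% → Unity
Moderate: Mount Carmel 7/18 = 38.9%, Unity 14/28 = 50.0% → Unity
Overall: Mount Carmel 66/129 = 51.2%, Unity 79/177 = 44.6% → Mount Carmel
Unity wins each case group but Mount Carmel wins overall — the comparison reverses. Unity's patients skew toward critical, which has a lower base rate.

No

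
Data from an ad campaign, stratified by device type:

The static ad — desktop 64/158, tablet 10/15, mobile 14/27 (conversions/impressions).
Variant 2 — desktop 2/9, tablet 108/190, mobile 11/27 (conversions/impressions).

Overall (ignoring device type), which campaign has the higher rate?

Desktop: the static ad 64/158 = 40.5%, Variant 2 2/9 = 22.2% → the static ad
Tablet: the static ad 10/15 = 66.7%, Variant 2 108/190 = 56.8% → the static ad
Mobile: the static ad 14/27 = 51.9%, Variant 2 11/27 = 40.7% → the static ad
Overall: the static ad 88/200 = 44.0%, Variant 2 121/226 = 53.5% → Variant 2
(The static ad wins every device group but Variant 2 wins overall — the static ad's impressions skew toward the low-rate desktop group.)

Variant 2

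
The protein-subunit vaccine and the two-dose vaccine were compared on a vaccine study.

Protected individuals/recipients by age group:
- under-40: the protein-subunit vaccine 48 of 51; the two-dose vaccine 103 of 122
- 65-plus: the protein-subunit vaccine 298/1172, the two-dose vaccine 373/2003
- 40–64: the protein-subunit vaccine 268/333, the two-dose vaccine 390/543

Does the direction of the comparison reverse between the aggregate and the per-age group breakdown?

Under-40: the protein-subunit vaccine 48/51 = 94.1%, the two-dose vaccine 103/122 = 84.4% → the protein-subunit vaccine
65-plus: the protein-subunit vaccine 298/1172 = 25.4%, the two-dose vaccine 373/2003 = 18.6% → the protein-subunit vaccine
40–64: the protein-subunit vaccine 268/333 = 80.5%, the two-dose vaccine 390/543 = 71.8% → the protein-subunit vaccine
Overall: the protein-subunit vaccine 614/1556 = 39.5%, the two-dose vaccine 866/2668 = 32.5% → the protein-subunit vaccine
The protein-subunit vaccine wins overall and in every age group — no reversal.

No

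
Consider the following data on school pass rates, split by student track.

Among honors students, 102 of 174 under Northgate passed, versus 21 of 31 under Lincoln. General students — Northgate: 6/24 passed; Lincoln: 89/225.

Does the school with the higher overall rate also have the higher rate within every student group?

Honors: Northgate 102/174 = 58.6%, Lincoln 21/31 = 67.7% → Lincoln
General: Northgate 6/24 = 25.0%, Lincoln 89/225 = 39.6% → Lincoln
Overall: Northgate 108/198 = 54.5%, Lincoln 110/256 = 43.0% → Northgate
Lincoln wins each student group but Northgate wins overall — the comparison reverses. Lincoln's students skew toward general, which has a lower base rate.

No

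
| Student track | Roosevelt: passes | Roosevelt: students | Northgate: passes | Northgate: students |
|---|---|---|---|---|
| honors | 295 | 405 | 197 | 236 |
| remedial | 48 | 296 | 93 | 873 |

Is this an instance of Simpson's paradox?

No

Honors: Roosevelt 295/405 = 72.8%, Northgate 197/236 = 83.5% → Northgate
Remedial: Roosevelt 48/296 = 16.2%, Northgate 93/873 = 10.7% → Roosevelt
Overall: Roosevelt 343/701 = 48.9%, Northgate 290/1109 = 26.1% → Roosevelt
Neither sweeps: Roosevelt wins 1 of 2 groups, Northgate wins 1. Roosevelt wins overall but not every group — no Simpson reversal.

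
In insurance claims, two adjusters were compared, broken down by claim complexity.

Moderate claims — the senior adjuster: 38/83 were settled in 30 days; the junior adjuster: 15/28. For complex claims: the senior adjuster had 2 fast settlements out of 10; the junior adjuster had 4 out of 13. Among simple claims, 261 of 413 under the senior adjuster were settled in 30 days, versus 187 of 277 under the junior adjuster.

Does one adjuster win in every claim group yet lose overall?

Moderate: the senior adjuster 38/83 = 45.8%, the junior adjuster 15/28 = 53.6% → the junior adjuster
Complex: the senior adjuster 2/10 = 20.0%, the junior adjuster 4/13 = 30.8% → the junior adjuster
Simple: the senior adjuster 261/413 = 63.2%, the junior adjuster 187/277 = 67.5% → the junior adjuster
Overall: the senior adjuster 301/506 = 59.5%, the junior adjuster 206/318 = 64.8% → the junior adjuster
The junior adjuster wins overall and in every claim group — no reversal.

No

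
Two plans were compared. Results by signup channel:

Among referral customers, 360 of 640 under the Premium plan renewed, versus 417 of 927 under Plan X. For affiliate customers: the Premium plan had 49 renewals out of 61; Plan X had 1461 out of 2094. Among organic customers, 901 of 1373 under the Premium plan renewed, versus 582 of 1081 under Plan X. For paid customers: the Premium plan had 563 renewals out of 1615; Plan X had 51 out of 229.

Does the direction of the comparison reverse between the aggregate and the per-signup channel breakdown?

Yes

Referral: the Premium plan 360/640 = 56.2%, Plan X 417/927 = 45.0% → the Premium plan
Affiliate: the Premium plan 49/61 = 80.3%, Plan X 1461/2094 = 69.8% → the Premium plan
Organic: the Premium plan 901/1373 = 65.6%, Plan X 582/1081 = 53.8% → the Premium plan
Paid: the Premium plan 563/1615 = 34.9%, Plan X 51/229 = 22.3% → the Premium plan
Overall: the Premium plan 1873/3689 = 50.8%, Plan X 2511/4331 = 58.0% → Plan X
The Premium plan wins each signup group but Plan X wins overall — the comparison reverses. The Premium plan's customers skew toward paid, which has a lower base rate.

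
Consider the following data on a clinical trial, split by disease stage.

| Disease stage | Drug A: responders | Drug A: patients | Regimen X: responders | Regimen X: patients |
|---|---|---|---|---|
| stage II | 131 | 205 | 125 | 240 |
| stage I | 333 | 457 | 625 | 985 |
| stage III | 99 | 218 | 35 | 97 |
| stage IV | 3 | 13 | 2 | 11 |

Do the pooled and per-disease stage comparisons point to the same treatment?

Yes

Stage II: Drug A 131/205 = 63.9%, Regimen X 125/240 = 52.1% → Drug A
Stage I: Drug A 333/457 = 72.9%, Regimen X 625/985 = 63.5% → Drug A
Stage III: Drug A 99/218 = 45.4%, Regimen X 35/97 = 36.1% → Drug A
Stage IV: Drug A 3/13 = 23.1%, Regimen X 2/11 = 18.2% → Drug A
Overall: Drug A 566/893 = 63.4%, Regimen X 787/1333 = 59.0% → Drug A
Drug A wins overall and in every disease group — no reversal.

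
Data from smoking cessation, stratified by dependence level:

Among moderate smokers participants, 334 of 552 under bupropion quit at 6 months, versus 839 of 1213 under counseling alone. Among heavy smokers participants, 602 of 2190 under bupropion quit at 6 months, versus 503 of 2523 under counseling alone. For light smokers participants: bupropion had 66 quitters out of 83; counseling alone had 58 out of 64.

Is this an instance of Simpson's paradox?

Moderate smokers: bupropion 334/552 = 60.5%, counseling alone 839/1213 = 69.2% → counseling alone
Heavy smokers: bupropion 602/2190 = 27.5%, counseling alone 503/2523 = 19.9% → bupropion
Light smokers: bupropion 66/83 = 79.5%, counseling alone 58/64 = 90.6% → counseling alone
Overall: bupropion 1002/2825 = 35.5%, counseling alone 1400/3800 = 36.8% → counseling alone
Neither sweeps: bupropion wins 1 of 3 groups, counseling alone wins 2. Counseling alone wins overall but not every group — no Simpson reversal.

No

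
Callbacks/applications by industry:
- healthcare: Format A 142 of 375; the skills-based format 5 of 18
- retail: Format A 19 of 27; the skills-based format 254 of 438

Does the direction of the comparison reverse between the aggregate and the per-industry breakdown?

Healthcare: Format A 142/375 = 37.9%, the skills-based format 5/18 = 27.8% → Format A
Retail: Format A 19/27 = 70.4%, the skills-based format 254/438 = 58.0% → Format A
Overall: Format A 161/402 = 40.0%, the skills-based format 259/456 = 56.8% → the skills-based format
Format A wins each industry group but the skills-based format wins overall — the comparison reverses. Format A's applications skew toward healthcare, which has a lower base rate.

Yes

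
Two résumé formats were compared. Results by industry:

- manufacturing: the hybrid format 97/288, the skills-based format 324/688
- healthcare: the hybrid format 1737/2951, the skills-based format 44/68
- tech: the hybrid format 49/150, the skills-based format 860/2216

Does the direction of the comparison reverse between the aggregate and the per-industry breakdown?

Manufacturing: the hybrid format 97/288 = 33.7%, the skills-based format 324/688 = 47.1% → the skills-based format
Healthcare: the hybrid format 1737/2951 = 58.9%, the skills-based format 44/68 = 64.7% → the skills-based format
Tech: the hybrid format 49/150 = 32.7%, the skills-based format 860/2216 = 38.8% → the skills-based format
Overall: the hybrid format 1883/3389 = 55.6%, the skills-based format 1228/2972 = 41.3% → the hybrid format
The skills-based format wins each industry group but the hybrid format wins overall — the comparison reverses. The skills-based format's applications skew toward tech, which has a lower base rate.

Yes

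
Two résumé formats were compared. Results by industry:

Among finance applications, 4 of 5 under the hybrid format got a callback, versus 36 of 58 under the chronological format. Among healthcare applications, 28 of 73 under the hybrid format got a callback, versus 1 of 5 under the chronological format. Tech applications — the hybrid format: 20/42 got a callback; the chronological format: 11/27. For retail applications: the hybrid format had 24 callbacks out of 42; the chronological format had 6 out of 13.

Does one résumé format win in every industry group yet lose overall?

Yes

Finance: the hybrid format 4/5 = 80.0%, the chronological format 36/58 = 62.1% → the hybrid format
Healthcare: the hybrid format 28/73 = 38.4%, the chronological format 1/5 = 20.0% → the hybrid format
Tech: the hybrid format 20/42 = 47.6%, the chronological format 11/27 = 40.7% → the hybrid format
Retail: the hybrid format 24/42 = 57.1%, the chronological format 6/13 = 46.2% → the hybrid format
Overall: the hybrid format 76/162 = 46.9%, the chronological format 54/103 = 52.4% → the chronological format
The hybrid format wins each industry group but the chronological format wins overall — the comparison reverses. The hybrid format's applications skew toward healthcare, which has a lower base rate.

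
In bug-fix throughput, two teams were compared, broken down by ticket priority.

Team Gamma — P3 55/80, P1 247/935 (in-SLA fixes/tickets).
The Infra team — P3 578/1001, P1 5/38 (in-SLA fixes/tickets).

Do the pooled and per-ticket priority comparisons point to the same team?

No

P3: Team Gamma 55/80 = 68.8%, the Infra team 578/1001 = 57.7% → Team Gamma
P1: Team Gamma 247/935 = 26.4%, the Infra team 5/38 = 13.2% → Team Gamma
Overall: Team Gamma 302/1015 = 29.8%, the Infra team 583/1039 = 56.1% → the Infra team
Team Gamma wins each ticket group but the Infra team wins overall — the comparison reverses. Team Gamma's tickets skew toward P1, which has a lower base rate.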